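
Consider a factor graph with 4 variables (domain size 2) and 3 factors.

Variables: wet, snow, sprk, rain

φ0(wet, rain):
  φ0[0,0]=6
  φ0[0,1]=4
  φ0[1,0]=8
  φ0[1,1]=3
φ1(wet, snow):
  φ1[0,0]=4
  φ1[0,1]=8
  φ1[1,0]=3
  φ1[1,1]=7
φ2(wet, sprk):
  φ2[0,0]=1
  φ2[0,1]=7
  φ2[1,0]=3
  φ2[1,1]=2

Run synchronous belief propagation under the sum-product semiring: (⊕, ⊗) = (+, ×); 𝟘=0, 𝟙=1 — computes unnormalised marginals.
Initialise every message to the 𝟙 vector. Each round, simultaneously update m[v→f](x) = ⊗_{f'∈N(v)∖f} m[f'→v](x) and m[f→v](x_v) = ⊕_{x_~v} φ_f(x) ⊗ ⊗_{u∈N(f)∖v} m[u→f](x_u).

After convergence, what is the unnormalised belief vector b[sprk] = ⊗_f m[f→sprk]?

b[sprk] = [450, 1060]

init: all messages = 𝟙 over 2 values
r1 m[φ0→wet] = [10, 11]
r1 m[φ0→rain] = [14, 7]
r1 m[φ1→wet] = [12, 10]
r1 m[φ1→snow] = [7, 15]
r1 m[φ2→wet] = [8, 5]
r1 m[φ2→sprk] = [4, 9]
r1 m[wet→φ0] = [1, 1]
r1 m[wet→φ1] = [1, 1]
r1 m[wet→φ2] = [1, 1]
r1 m[snow→φ1] = [1, 1]
r1 m[sprk→φ2] = [1, 1]
r1 m[rain→φ0] = [1, 1]
r2 m[φ0→wet] = [10, 11]
r2 m[φ0→rain] = [14, 7]
r2 m[φ1→wet] = [12, 10]
r2 m[φ1→snow] = [7, 15]
r2 m[φ2→wet] = [8, 5]
r2 m[φ2→sprk] = [4, 9]
r2 m[wet→φ0] = [96, 50]
r2 m[wet→φ1] = [80, 55]
r2 m[wet→φ2] = [120, 110]
r2 m[snow→φ1] = [1, 1]
r2 m[sprk→φ2] = [1, 1]
r2 m[rain→φ0] = [1, 1]
r3 m[φ0→wet] = [10, 11]
r3 m[φ0→rain] = [976, 534]
r3 m[φ1→wet] = [12, 10]
r3 m[φ1→snow] = [485, 1025]
r3 m[φ2→wet] = [8, 5]
r3 m[φ2→sprk] = [450, 1060]
r3 m[wet→φ0] = [96, 50]
r3 m[wet→φ1] = [80, 55]
r3 m[wet→φ2] = [120, 110]
r3 m[snow→φ1] = [1, 1]
r3 m[sprk→φ2] = [1, 1]
r3 m[rain→φ0] = [1, 1]
r4 m[φ0→wet] = [10, 11]
r4 m[φ0→rain] = [976, 534]
r4 m[φ1→wet] = [12, 10]
r4 m[φ1→snow] = [485, 1025]
r4 m[φ2→wet] = [8, 5]
r4 m[φ2→sprk] = [450, 1060]
r4 m[wet→φ0] = [96, 50]
r4 m[wet→φ1] = [80, 55]
r4 m[wet→φ2] = [120, 110]
r4 m[snow→φ1] = [1, 1]
r4 m[sprk→φ2] = [1, 1]
r4 m[rain→φ0] = [1, 1]
fixed point reached at round 4
b[sprk] = ⊗ incoming = [450, 1060]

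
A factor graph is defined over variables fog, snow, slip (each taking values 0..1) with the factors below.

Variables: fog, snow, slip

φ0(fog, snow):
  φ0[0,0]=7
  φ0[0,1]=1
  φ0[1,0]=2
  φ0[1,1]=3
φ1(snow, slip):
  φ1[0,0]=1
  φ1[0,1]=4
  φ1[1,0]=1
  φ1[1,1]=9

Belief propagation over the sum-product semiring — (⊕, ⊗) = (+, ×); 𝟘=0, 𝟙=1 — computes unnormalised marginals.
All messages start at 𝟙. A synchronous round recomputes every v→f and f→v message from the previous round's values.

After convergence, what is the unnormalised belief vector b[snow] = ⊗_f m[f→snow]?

init: all messages = 𝟙 over 2 values
r1 m[φ0→fog] = [8, 5]
r1 m[φ0→snow] = [9, 4]
r1 m[φ1→snow] = [5, 10]
r1 m[φ1→slip] = [2, 13]
r1 m[fog→φ0] = [1, 1]
r1 m[snow→φ0] = [1, 1]
r1 m[snow→φ1] = [1, 1]
r1 m[slip→φ1] = [1, 1]
r2 m[φ0→fog] = [8, 5]
r2 m[φ0→snow] = [9, 4]
r2 m[φ1→snow] = [5, 10]
r2 m[φ1→slip] = [2, 13]
r2 m[fog→φ0] = [1, 1]
r2 m[snow→φ0] = [5, 10]
r2 m[snow→φ1] = [9, 4]
r2 m[slip→φ1] = [1, 1]
r3 m[φ0→fog] = [45, 40]
r3 m[φ0→snow] = [9, 4]
r3 m[φ1→snow] = [5, 10]
r3 m[φ1→slip] = [13, 72]
r3 m[fog→φ0] = [1, 1]
r3 m[snow→φ0] = [5, 10]
r3 m[snow→φ1] = [9, 4]
r3 m[slip→φ1] = [1, 1]
r4 m[φ0→fog] = [45, 40]
r4 m[φ0→snow] = [9, 4]
r4 m[φ1→snow] = [5, 10]
r4 m[φ1→slip] = [13, 72]
r4 m[fog→φ0] = [1, 1]
r4 m[snow→φ0] = [5, 10]
r4 m[snow→φ1] = [9, 4]
r4 m[slip→φ1] = [1, 1]
fixed point reached at round 4
b[snow] = ⊗ incoming = [45, 40]

b[snow] = [45, 40]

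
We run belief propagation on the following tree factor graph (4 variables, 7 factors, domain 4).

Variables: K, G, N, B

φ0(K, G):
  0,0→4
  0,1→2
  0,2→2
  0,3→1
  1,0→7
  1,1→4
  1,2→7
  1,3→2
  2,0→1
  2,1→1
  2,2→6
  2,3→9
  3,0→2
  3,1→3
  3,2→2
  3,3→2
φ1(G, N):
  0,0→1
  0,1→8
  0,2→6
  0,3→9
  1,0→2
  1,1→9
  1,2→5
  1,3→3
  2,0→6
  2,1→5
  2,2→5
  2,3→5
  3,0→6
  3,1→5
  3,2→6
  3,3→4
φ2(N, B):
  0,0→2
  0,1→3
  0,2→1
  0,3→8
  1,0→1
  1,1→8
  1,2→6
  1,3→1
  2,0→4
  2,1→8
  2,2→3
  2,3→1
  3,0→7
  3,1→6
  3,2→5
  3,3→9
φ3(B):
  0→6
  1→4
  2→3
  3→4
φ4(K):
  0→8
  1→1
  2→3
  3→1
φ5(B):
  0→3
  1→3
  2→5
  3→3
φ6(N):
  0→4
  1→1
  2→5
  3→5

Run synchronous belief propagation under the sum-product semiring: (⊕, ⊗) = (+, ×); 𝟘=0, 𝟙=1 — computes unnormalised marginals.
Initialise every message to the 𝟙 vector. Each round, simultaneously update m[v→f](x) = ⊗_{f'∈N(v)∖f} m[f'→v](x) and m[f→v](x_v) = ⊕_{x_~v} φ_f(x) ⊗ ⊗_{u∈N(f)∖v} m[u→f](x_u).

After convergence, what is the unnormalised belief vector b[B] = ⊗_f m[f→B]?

init: all messages = 𝟙 over 4 values
r1 m[φ0→K] = [9, 20, 17, 9]
r1 m[φ0→G] = [14, 10, 17, 14]
r1 m[φ1→G] = [24, 19, 21, 21]
r1 m[φ1→N] = [15, 27, 22, 21]
r1 m[φ2→N] = [14, 16, 16, 27]
r1 m[φ2→B] = [14, 25, 15, 19]
r1 m[φ3→B] = [6, 4, 3, 4]
r1 m[φ4→K] = [8, 1, 3, 1]
r1 m[φ5→B] = [3, 3, 5, 3]
r1 m[φ6→N] = [4, 1, 5, 5]
r1 m[K→φ0] = [1, 1, 1, 1]
r1 m[K→φ4] = [1, 1, 1, 1]
r1 m[G→φ0] = [1, 1, 1, 1]
r1 m[G→φ1] = [1, 1, 1, 1]
r1 m[N→φ1] = [1, 1, 1, 1]
r1 m[N→φ2] = [1, 1, 1, 1]
r1 m[N→φ6] = [1, 1, 1, 1]
r1 m[B→φ2] = [1, 1, 1, 1]
r1 m[B→φ3] = [1, 1, 1, 1]
r1 m[B→φ5] = [1, 1, 1, 1]
r2 m[φ0→K] = [9, 20, 17, 9]
r2 m[φ0→G] = [14, 10, 17, 14]
r2 m[φ1→G] = [24, 19, 21, 21]
r2 m[φ1→N] = [15, 27, 22, 21]
r2 m[φ2→N] = [14, 16, 16, 27]
r2 m[φ2→B] = [14, 25, 15, 19]
r2 m[φ3→B] = [6, 4, 3, 4]
r2 m[φ4→K] = [8, 1, 3, 1]
r2 m[φ5→B] = [3, 3, 5, 3]
r2 m[φ6→N] = [4, 1, 5, 5]
r2 m[K→φ0] = [8, 1, 3, 1]
r2 m[K→φ4] = [9, 20, 17, 9]
r2 m[G→φ0] = [24, 19, 21, 21]
r2 m[G→φ1] = [14, 10, 17, 14]
r2 m[N→φ1] = [56, 16, 80, 135]
r2 m[N→φ2] = [60, 27, 110, 105]
r2 m[N→φ6] = [210, 432, 352, 567]
r2 m[B→φ2] = [18, 12, 15, 12]
r2 m[B→φ3] = [42, 75, 75, 57]
r2 m[B→φ5] = [84, 100, 45, 76]
r3 m[φ0→K] = [197, 433, 358, 189]
r3 m[φ0→G] = [44, 26, 43, 39]
r3 m[φ1→G] = [1879, 1061, 1491, 1436]
r3 m[φ1→N] = [220, 357, 303, 297]
r3 m[φ2→N] = [183, 216, 225, 381]
r3 m[φ2→B] = [1322, 1906, 1077, 1562]
r3 m[φ3→B] = [6, 4, 3, 4]
r3 m[φ4→K] = [8, 1, 3, 1]
r3 m[φ5→B] = [3, 3, 5, 3]
r3 m[φ6→N] = [4, 1, 5, 5]
r3 m[K→φ0] = [8, 1, 3, 1]
r3 m[K→φ4] = [9, 20, 17, 9]
r3 m[G→φ0] = [24, 19, 21, 21]
r3 m[G→φ1] = [14, 10, 17, 14]
r3 m[N→φ1] = [56, 16, 80, 135]
r3 m[N→φ2] = [60, 27, 110, 105]
r3 m[N→φ6] = [210, 432, 352, 567]
r3 m[B→φ2] = [18, 12, 15, 12]
r3 m[B→φ3] = [42, 75, 75, 57]
r3 m[B→φ5] = [84, 100, 45, 76]
r4 m[φ0→K] = [197, 433, 358, 189]
r4 m[φ0→G] = [44, 26, 43, 39]
r4 m[φ1→G] = [1879, 1061, 1491, 1436]
r4 m[φ1→N] = [220, 357, 303, 297]
r4 m[φ2→N] = [183, 216, 225, 381]
r4 m[φ2→B] = [1322, 1906, 1077, 1562]
r4 m[φ3→B] = [6, 4, 3, 4]
r4 m[φ4→K] = [8, 1, 3, 1]
r4 m[φ5→B] = [3, 3, 5, 3]
r4 m[φ6→N] = [4, 1, 5, 5]
r4 m[K→φ0] = [8, 1, 3, 1]
r4 m[K→φ4] = [197, 433, 358, 189]
r4 m[G→φ0] = [1879, 1061, 1491, 1436]
r4 m[G→φ1] = [44, 26, 43, 39]
r4 m[N→φ1] = [732, 216, 1125, 1905]
r4 m[N→φ2] = [880, 357, 1515, 1485]
r4 m[N→φ6] = [40260, 77112, 68175, 113157]
r4 m[B→φ2] = [18, 12, 15, 12]
r4 m[B→φ3] = [3966, 5718, 5385, 4686]
r4 m[B→φ5] = [7932, 7624, 3231, 6248]
r5 m[φ0→K] = [14056, 30706, 24810, 12795]
r5 m[φ0→G] = [44, 26, 43, 39]
r5 m[φ1→G] = [26355, 14748, 20622, 19842]
r5 m[φ1→N] = [588, 996, 843, 845]
r5 m[φ2→N] = [183, 216, 225, 381]
r5 m[φ2→B] = [18572, 26526, 14992, 22277]
r5 m[φ3→B] = [6, 4, 3, 4]
r5 m[φ4→K] = [8, 1, 3, 1]
r5 m[φ5→B] = [3, 3, 5, 3]
r5 m[φ6→N] = [4, 1, 5, 5]
r5 m[K→φ0] = [8, 1, 3, 1]
r5 m[K→φ4] = [197, 433, 358, 189]
r5 m[G→φ0] = [1879, 1061, 1491, 1436]
r5 m[G→φ1] = [44, 26, 43, 39]
r5 m[N→φ1] = [732, 216, 1125, 1905]
r5 m[N→φ2] = [880, 357, 1515, 1485]
r5 m[N→φ6] = [40260, 77112, 68175, 113157]
r5 m[B→φ2] = [18, 12, 15, 12]
r5 m[B→φ3] = [3966, 5718, 5385, 4686]
r5 m[B→φ5] = [7932, 7624, 3231, 6248]
r6 m[φ0→K] = [14056, 30706, 24810, 12795]
r6 m[φ0→G] = [44, 26, 43, 39]
r6 m[φ1→G] = [26355, 14748, 20622, 19842]
r6 m[φ1→N] = [588, 996, 843, 845]
r6 m[φ2→N] = [183, 216, 225, 381]
r6 m[φ2→B] = [18572, 26526, 14992, 22277]
r6 m[φ3→B] = [6, 4, 3, 4]
r6 m[φ4→K] = [8, 1, 3, 1]
r6 m[φ5→B] = [3, 3, 5, 3]
r6 m[φ6→N] = [4, 1, 5, 5]
r6 m[K→φ0] = [8, 1, 3, 1]
r6 m[K→φ4] = [14056, 30706, 24810, 12795]
r6 m[G→φ0] = [26355, 14748, 20622, 19842]
r6 m[G→φ1] = [44, 26, 43, 39]
r6 m[N→φ1] = [732, 216, 1125, 1905]
r6 m[N→φ2] = [2352, 996, 4215, 4225]
r6 m[N→φ6] = [107604, 215136, 189675, 321945]
r6 m[B→φ2] = [18, 12, 15, 12]
r6 m[B→φ3] = [55716, 79578, 74960, 66831]
r6 m[B→φ5] = [111432, 106104, 44976, 89108]
r7 m[φ0→K] = [196002, 427515, 343413, 177882]
r7 m[φ0→G] = [44, 26, 43, 39]
r7 m[φ1→G] = [26355, 14748, 20622, 19842]
r7 m[φ1→N] = [588, 996, 843, 845]
r7 m[φ2→N] = [183, 216, 225, 381]
r7 m[φ2→B] = [52135, 74094, 42098, 62052]
r7 m[φ3→B] = [6, 4, 3, 4]
r7 m[φ4→K] = [8, 1, 3, 1]
r7 m[φ5→B] = [3, 3, 5, 3]
r7 m[φ6→N] = [4, 1, 5, 5]
r7 m[K→φ0] = [8, 1, 3, 1]
r7 m[K→φ4] = [14056, 30706, 24810, 12795]
r7 m[G→φ0] = [26355, 14748, 20622, 19842]
r7 m[G→φ1] = [44, 26, 43, 39]
r7 m[N→φ1] = [732, 216, 1125, 1905]
r7 m[N→φ2] = [2352, 996, 4215, 4225]
r7 m[N→φ6] = [107604, 215136, 189675, 321945]
r7 m[B→φ2] = [18, 12, 15, 12]
r7 m[B→φ3] = [55716, 79578, 74960, 66831]
r7 m[B→φ5] = [111432, 106104, 44976, 89108]
r8 m[φ0→K] = [196002, 427515, 343413, 177882]
r8 m[φ0→G] = [44, 26, 43, 39]
r8 m[φ1→G] = [26355, 14748, 20622, 19842]
r8 m[φ1→N] = [588, 996, 843, 845]
r8 m[φ2→N] = [183, 216, 225, 381]
r8 m[φ2→B] = [52135, 74094, 42098, 62052]
r8 m[φ3→B] = [6, 4, 3, 4]
r8 m[φ4→K] = [8, 1, 3, 1]
r8 m[φ5→B] = [3, 3, 5, 3]
r8 m[φ6→N] = [4, 1, 5, 5]
r8 m[K→φ0] = [8, 1, 3, 1]
r8 m[K→φ4] = [196002, 427515, 343413, 177882]
r8 m[G→φ0] = [26355, 14748, 20622, 19842]
r8 m[G→φ1] = [44, 26, 43, 39]
r8 m[N→φ1] = [732, 216, 1125, 1905]
r8 m[N→φ2] = [2352, 996, 4215, 4225]
r8 m[N→φ6] = [107604, 215136, 189675, 321945]
r8 m[B→φ2] = [18, 12, 15, 12]
r8 m[B→φ3] = [156405, 222282, 210490, 186156]
r8 m[B→φ5] = [312810, 296376, 126294, 248208]
r9 m[φ0→K] = [196002, 427515, 343413, 177882]
r9 m[φ0→G] = [44, 26, 43, 39]
r9 m[φ1→G] = [26355, 14748, 20622, 19842]
r9 m[φ1→N] = [588, 996, 843, 845]
r9 m[φ2→N] = [183, 216, 225, 381]
r9 m[φ2→B] = [52135, 74094, 42098, 62052]
r9 m[φ3→B] = [6, 4, 3, 4]
r9 m[φ4→K] = [8, 1, 3, 1]
r9 m[φ5→B] = [3, 3, 5, 3]
r9 m[φ6→N] = [4, 1, 5, 5]
r9 m[K→φ0] = [8, 1, 3, 1]
r9 m[K→φ4] = [196002, 427515, 343413, 177882]
r9 m[G→φ0] = [26355, 14748, 20622, 19842]
r9 m[G→φ1] = [44, 26, 43, 39]
r9 m[N→φ1] = [732, 216, 1125, 1905]
r9 m[N→φ2] = [2352, 996, 4215, 4225]
r9 m[N→φ6] = [107604, 215136, 189675, 321945]
r9 m[B→φ2] = [18, 12, 15, 12]
r9 m[B→φ3] = [156405, 222282, 210490, 186156]
r9 m[B→φ5] = [312810, 296376, 126294, 248208]
fixed point reached at round 9
b[B] = ⊗ incoming = [938430, 889128, 631470, 744624]

b[B] = [938430, 889128, 631470, 744624]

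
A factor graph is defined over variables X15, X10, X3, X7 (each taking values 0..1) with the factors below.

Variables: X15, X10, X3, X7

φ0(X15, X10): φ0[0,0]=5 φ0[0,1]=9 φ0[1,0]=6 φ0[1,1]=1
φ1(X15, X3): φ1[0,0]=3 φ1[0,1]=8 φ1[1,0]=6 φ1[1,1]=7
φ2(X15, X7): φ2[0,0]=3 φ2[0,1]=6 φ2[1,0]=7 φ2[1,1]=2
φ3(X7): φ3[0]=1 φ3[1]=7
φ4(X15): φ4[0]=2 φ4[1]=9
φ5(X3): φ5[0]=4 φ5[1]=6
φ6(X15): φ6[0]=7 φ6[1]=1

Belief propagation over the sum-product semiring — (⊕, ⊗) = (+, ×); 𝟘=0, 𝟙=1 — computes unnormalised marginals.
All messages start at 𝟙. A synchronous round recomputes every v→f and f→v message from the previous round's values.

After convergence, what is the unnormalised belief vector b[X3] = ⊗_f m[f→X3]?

init: all messages = 𝟙 over 2 values
r1 m[φ0→X15] = [14, 7]
r1 m[φ0→X10] = [11, 10]
r1 m[φ1→X15] = [11, 13]
r1 m[φ1→X3] = [9, 15]
r1 m[φ2→X15] = [9, 9]
r1 m[φ2→X7] = [10, 8]
r1 m[φ3→X7] = [1, 7]
r1 m[φ4→X15] = [2, 9]
r1 m[φ5→X3] = [4, 6]
r1 m[φ6→X15] = [7, 1]
r1 m[X15→φ0] = [1, 1]
r1 m[X15→φ1] = [1, 1]
r1 m[X15→φ2] = [1, 1]
r1 m[X15→φ4] = [1, 1]
r1 m[X15→φ6] = [1, 1]
r1 m[X10→φ0] = [1, 1]
r1 m[X3→φ1] = [1, 1]
r1 m[X3→φ5] = [1, 1]
r1 m[X7→φ2] = [1, 1]
r1 m[X7→φ3] = [1, 1]
r2 m[φ0→X15] = [14, 7]
r2 m[φ0→X10] = [11, 10]
r2 m[φ1→X15] = [11, 13]
r2 m[φ1→X3] = [9, 15]
r2 m[φ2→X15] = [9, 9]
r2 m[φ2→X7] = [10, 8]
r2 m[φ3→X7] = [1, 7]
r2 m[φ4→X15] = [2, 9]
r2 m[φ5→X3] = [4, 6]
r2 m[φ6→X15] = [7, 1]
r2 m[X15→φ0] = [1386, 1053]
r2 m[X15→φ1] = [1764, 567]
r2 m[X15→φ2] = [2156, 819]
r2 m[X15→φ4] = [9702, 819]
r2 m[X15→φ6] = [2772, 7371]
r2 m[X10→φ0] = [1, 1]
r2 m[X3→φ1] = [4, 6]
r2 m[X3→φ5] = [9, 15]
r2 m[X7→φ2] = [1, 7]
r2 m[X7→φ3] = [10, 8]
r3 m[φ0→X15] = [14, 7]
r3 m[φ0→X10] = [13248, 13527]
r3 m[φ1→X15] = [60, 66]
r3 m[φ1→X3] = [8694, 18081]
r3 m[φ2→X15] = [45, 21]
r3 m[φ2→X7] = [12201, 14574]
r3 m[φ3→X7] = [1, 7]
r3 m[φ4→X15] = [2, 9]
r3 m[φ5→X3] = [4, 6]
r3 m[φ6→X15] = [7, 1]
r3 m[X15→φ0] = [1386, 1053]
r3 m[X15→φ1] = [1764, 567]
r3 m[X15→φ2] = [2156, 819]
r3 m[X15→φ4] = [9702, 819]
r3 m[X15→φ6] = [2772, 7371]
r3 m[X10→φ0] = [1, 1]
r3 m[X3→φ1] = [4, 6]
r3 m[X3→φ5] = [9, 15]
r3 m[X7→φ2] = [1, 7]
r3 m[X7→φ3] = [10, 8]
r4 m[φ0→X15] = [14, 7]
r4 m[φ0→X10] = [13248, 13527]
r4 m[φ1→X15] = [60, 66]
r4 m[φ1→X3] = [8694, 18081]
r4 m[φ2→X15] = [45, 21]
r4 m[φ2→X7] = [12201, 14574]
r4 m[φ3→X7] = [1, 7]
r4 m[φ4→X15] = [2, 9]
r4 m[φ5→X3] = [4, 6]
r4 m[φ6→X15] = [7, 1]
r4 m[X15→φ0] = [37800, 12474]
r4 m[X15→φ1] = [8820, 1323]
r4 m[X15→φ2] = [11760, 4158]
r4 m[X15→φ4] = [264600, 9702]
r4 m[X15→φ6] = [75600, 87318]
r4 m[X10→φ0] = [1, 1]
r4 m[X3→φ1] = [4, 6]
r4 m[X3→φ5] = [8694, 18081]
r4 m[X7→φ2] = [1, 7]
r4 m[X7→φ3] = [12201, 14574]
r5 m[φ0→X15] = [14, 7]
r5 m[φ0→X10] = [263844, 352674]
r5 m[φ1→X15] = [60, 66]
r5 m[φ1→X3] = [34398, 79821]
r5 m[φ2→X15] = [45, 21]
r5 m[φ2→X7] = [64386, 78876]
r5 m[φ3→X7] = [1, 7]
r5 m[φ4→X15] = [2, 9]
r5 m[φ5→X3] = [4, 6]
r5 m[φ6→X15] = [7, 1]
r5 m[X15→φ0] = [37800, 12474]
r5 m[X15→φ1] = [8820, 1323]
r5 m[X15→φ2] = [11760, 4158]
r5 m[X15→φ4] = [264600, 9702]
r5 m[X15→φ6] = [75600, 87318]
r5 m[X10→φ0] = [1, 1]
r5 m[X3→φ1] = [4, 6]
r5 m[X3→φ5] = [8694, 18081]
r5 m[X7→φ2] = [1, 7]
r5 m[X7→φ3] = [12201, 14574]
r6 m[φ0→X15] = [14, 7]
r6 m[φ0→X10] = [263844, 352674]
r6 m[φ1→X15] = [60, 66]
r6 m[φ1→X3] = [34398, 79821]
r6 m[φ2→X15] = [45, 21]
r6 m[φ2→X7] = [64386, 78876]
r6 m[φ3→X7] = [1, 7]
r6 m[φ4→X15] = [2, 9]
r6 m[φ5→X3] = [4, 6]
r6 m[φ6→X15] = [7, 1]
r6 m[X15→φ0] = [37800, 12474]
r6 m[X15→φ1] = [8820, 1323]
r6 m[X15→φ2] = [11760, 4158]
r6 m[X15→φ4] = [264600, 9702]
r6 m[X15→φ6] = [75600, 87318]
r6 m[X10→φ0] = [1, 1]
r6 m[X3→φ1] = [4, 6]
r6 m[X3→φ5] = [34398, 79821]
r6 m[X7→φ2] = [1, 7]
r6 m[X7→φ3] = [64386, 78876]
r7 m[φ0→X15] = [14, 7]
r7 m[φ0→X10] = [263844, 352674]
r7 m[φ1→X15] = [60, 66]
r7 m[φ1→X3] = [34398, 79821]
r7 m[φ2→X15] = [45, 21]
r7 m[φ2→X7] = [64386, 78876]
r7 m[φ3→X7] = [1, 7]
r7 m[φ4→X15] = [2, 9]
r7 m[φ5→X3] = [4, 6]
r7 m[φ6→X15] = [7, 1]
r7 m[X15→φ0] = [37800, 12474]
r7 m[X15→φ1] = [8820, 1323]
r7 m[X15→φ2] = [11760, 4158]
r7 m[X15→φ4] = [264600, 9702]
r7 m[X15→φ6] = [75600, 87318]
r7 m[X10→φ0] = [1, 1]
r7 m[X3→φ1] = [4, 6]
r7 m[X3→φ5] = [34398, 79821]
r7 m[X7→φ2] = [1, 7]
r7 m[X7→φ3] = [64386, 78876]
fixed point reached at round 7
b[X3] = ⊗ incoming = [137592, 478926]

b[X3] = [137592, 478926]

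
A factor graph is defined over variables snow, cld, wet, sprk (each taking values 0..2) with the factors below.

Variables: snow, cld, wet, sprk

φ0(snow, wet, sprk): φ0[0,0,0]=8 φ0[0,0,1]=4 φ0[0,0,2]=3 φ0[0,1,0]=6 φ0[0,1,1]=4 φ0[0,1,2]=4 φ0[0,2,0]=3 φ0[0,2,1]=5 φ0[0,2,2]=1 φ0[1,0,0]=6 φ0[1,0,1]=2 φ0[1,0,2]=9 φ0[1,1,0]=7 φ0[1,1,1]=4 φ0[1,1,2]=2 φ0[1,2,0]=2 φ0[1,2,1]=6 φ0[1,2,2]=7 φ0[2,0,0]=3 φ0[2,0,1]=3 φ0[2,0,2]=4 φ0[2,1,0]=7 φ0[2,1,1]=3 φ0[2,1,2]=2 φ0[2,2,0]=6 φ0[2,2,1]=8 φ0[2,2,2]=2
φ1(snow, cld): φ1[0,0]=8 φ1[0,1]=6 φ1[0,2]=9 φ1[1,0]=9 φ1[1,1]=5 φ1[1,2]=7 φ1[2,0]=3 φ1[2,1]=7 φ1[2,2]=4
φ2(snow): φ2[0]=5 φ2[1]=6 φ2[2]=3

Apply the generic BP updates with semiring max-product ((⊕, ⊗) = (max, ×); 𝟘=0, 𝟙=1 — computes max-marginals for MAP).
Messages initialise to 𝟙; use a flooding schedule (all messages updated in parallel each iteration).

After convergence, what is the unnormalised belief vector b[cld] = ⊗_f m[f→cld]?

b[cld] = [486, 270, 378]

init: all messages = 𝟙 over 3 values
r1 m[φ0→snow] = [8, 9, 8]
r1 m[φ0→wet] = [9, 7, 8]
r1 m[φ0→sprk] = [8, 8, 9]
r1 m[φ1→snow] = [9, 9, 7]
r1 m[φ1→cld] = [9, 7, 9]
r1 m[φ2→snow] = [5, 6, 3]
r1 m[snow→φ0] = [1, 1, 1]
r1 m[snow→φ1] = [1, 1, 1]
r1 m[snow→φ2] = [1, 1, 1]
r1 m[cld→φ1] = [1, 1, 1]
r1 m[wet→φ0] = [1, 1, 1]
r1 m[sprk→φ0] = [1, 1, 1]
r2 m[φ0→snow] = [8, 9, 8]
r2 m[φ0→wet] = [9, 7, 8]
r2 m[φ0→sprk] = [8, 8, 9]
r2 m[φ1→snow] = [9, 9, 7]
r2 m[φ1→cld] = [9, 7, 9]
r2 m[φ2→snow] = [5, 6, 3]
r2 m[snow→φ0] = [45, 54, 21]
r2 m[snow→φ1] = [40, 54, 24]
r2 m[snow→φ2] = [72, 81, 56]
r2 m[cld→φ1] = [1, 1, 1]
r2 m[wet→φ0] = [1, 1, 1]
r2 m[sprk→φ0] = [1, 1, 1]
r3 m[φ0→snow] = [8, 9, 8]
r3 m[φ0→wet] = [486, 378, 378]
r3 m[φ0→sprk] = [378, 324, 486]
r3 m[φ1→snow] = [9, 9, 7]
r3 m[φ1→cld] = [486, 270, 378]
r3 m[φ2→snow] = [5, 6, 3]
r3 m[snow→φ0] = [45, 54, 21]
r3 m[snow→φ1] = [40, 54, 24]
r3 m[snow→φ2] = [72, 81, 56]
r3 m[cld→φ1] = [1, 1, 1]
r3 m[wet→φ0] = [1, 1, 1]
r3 m[sprk→φ0] = [1, 1, 1]
r4 m[φ0→snow] = [8, 9, 8]
r4 m[φ0→wet] = [486, 378, 378]
r4 m[φ0→sprk] = [378, 324, 486]
r4 m[φ1→snow] = [9, 9, 7]
r4 m[φ1→cld] = [486, 270, 378]
r4 m[φ2→snow] = [5, 6, 3]
r4 m[snow→φ0] = [45, 54, 21]
r4 m[snow→φ1] = [40, 54, 24]
r4 m[snow→φ2] = [72, 81, 56]
r4 m[cld→φ1] = [1, 1, 1]
r4 m[wet→φ0] = [1, 1, 1]
r4 m[sprk→φ0] = [1, 1, 1]
fixed point reached at round 4
b[cld] = ⊗ incoming = [486, 270, 378]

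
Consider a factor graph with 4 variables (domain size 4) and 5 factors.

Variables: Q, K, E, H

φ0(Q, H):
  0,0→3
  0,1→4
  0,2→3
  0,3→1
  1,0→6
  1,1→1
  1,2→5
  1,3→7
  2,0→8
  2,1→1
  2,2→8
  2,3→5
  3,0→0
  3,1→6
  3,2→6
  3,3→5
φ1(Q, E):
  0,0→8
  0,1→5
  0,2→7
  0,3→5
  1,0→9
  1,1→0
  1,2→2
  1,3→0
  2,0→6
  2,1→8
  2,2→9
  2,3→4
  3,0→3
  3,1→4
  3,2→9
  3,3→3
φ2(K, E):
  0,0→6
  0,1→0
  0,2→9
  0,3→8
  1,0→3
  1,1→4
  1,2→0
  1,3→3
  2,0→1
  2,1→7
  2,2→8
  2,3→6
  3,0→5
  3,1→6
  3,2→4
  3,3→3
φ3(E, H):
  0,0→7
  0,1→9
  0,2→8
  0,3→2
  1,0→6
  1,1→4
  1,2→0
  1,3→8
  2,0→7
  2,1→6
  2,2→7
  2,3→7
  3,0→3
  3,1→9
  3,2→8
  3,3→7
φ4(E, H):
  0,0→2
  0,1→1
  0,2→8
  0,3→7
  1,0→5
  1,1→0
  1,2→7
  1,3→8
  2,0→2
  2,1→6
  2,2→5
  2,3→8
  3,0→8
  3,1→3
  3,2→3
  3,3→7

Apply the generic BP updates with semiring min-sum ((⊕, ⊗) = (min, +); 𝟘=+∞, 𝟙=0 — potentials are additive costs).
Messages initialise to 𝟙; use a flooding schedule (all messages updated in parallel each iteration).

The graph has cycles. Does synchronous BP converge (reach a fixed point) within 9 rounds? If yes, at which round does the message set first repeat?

init: all messages = 𝟙 over 4 values
r1 m[φ0→Q] = [1, 1, 1, 0]
r1 m[φ0→H] = [0, 1, 3, 1]
r1 m[φ1→Q] = [5, 0, 4, 3]
r1 m[φ1→E] = [3, 0, 2, 0]
r1 m[φ2→K] = [0, 0, 1, 3]
r1 m[φ2→E] = [1, 0, 0, 3]
r1 m[φ3→E] = [2, 0, 6, 3]
r1 m[φ3→H] = [3, 4, 0, 2]
r1 m[φ4→E] = [1, 0, 2, 3]
r1 m[φ4→H] = [2, 0, 3, 7]
r1 m[Q→φ0] = [0, 0, 0, 0]
r1 m[Q→φ1] = [0, 0, 0, 0]
r1 m[K→φ2] = [0, 0, 0, 0]
r1 m[E→φ1] = [0, 0, 0, 0]
r1 m[E→φ2] = [0, 0, 0, 0]
r1 m[E→φ3] = [0, 0, 0, 0]
r1 m[E→φ4] = [0, 0, 0, 0]
r1 m[H→φ0] = [0, 0, 0, 0]
r1 m[H→φ3] = [0, 0, 0, 0]
r1 m[H→φ4] = [0, 0, 0, 0]
r2 m[φ0→Q] = [1, 1, 1, 0]
r2 m[φ0→H] = [0, 1, 3, 1]
r2 m[φ1→Q] = [5, 0, 4, 3]
r2 m[φ1→E] = [3, 0, 2, 0]
r2 m[φ2→K] = [0, 0, 1, 3]
r2 m[φ2→E] = [1, 0, 0, 3]
r2 m[φ3→E] = [2, 0, 6, 3]
r2 m[φ3→H] = [3, 4, 0, 2]
r2 m[φ4→E] = [1, 0, 2, 3]
r2 m[φ4→H] = [2, 0, 3, 7]
r2 m[Q→φ0] = [5, 0, 4, 3]
r2 m[Q→φ1] = [1, 1, 1, 0]
r2 m[K→φ2] = [0, 0, 0, 0]
r2 m[E→φ1] = [4, 0, 8, 9]
r2 m[E→φ2] = [6, 0, 10, 6]
r2 m[E→φ3] = [5, 0, 4, 6]
r2 m[E→φ4] = [6, 0, 8, 6]
r2 m[H→φ0] = [5, 4, 3, 9]
r2 m[H→φ3] = [2, 1, 6, 8]
r2 m[H→φ4] = [3, 5, 3, 3]
r3 m[φ0→Q] = [6, 5, 5, 5]
r3 m[φ0→H] = [3, 1, 5, 6]
r3 m[φ1→Q] = [5, 0, 8, 4]
r3 m[φ1→E] = [3, 1, 3, 1]
r3 m[φ2→K] = [0, 4, 7, 6]
r3 m[φ2→E] = [1, 0, 0, 3]
r3 m[φ3→E] = [9, 5, 7, 5]
r3 m[φ3→H] = [6, 4, 0, 7]
r3 m[φ4→E] = [5, 5, 5, 6]
r3 m[φ4→H] = [5, 0, 7, 8]
r3 m[Q→φ0] = [5, 0, 4, 3]
r3 m[Q→φ1] = [1, 1, 1, 0]
r3 m[K→φ2] = [0, 0, 0, 0]
r3 m[E→φ1] = [4, 0, 8, 9]
r3 m[E→φ2] = [6, 0, 10, 6]
r3 m[E→φ3] = [5, 0, 4, 6]
r3 m[E→φ4] = [6, 0, 8, 6]
r3 m[H→φ0] = [5, 4, 3, 9]
r3 m[H→φ3] = [2, 1, 6, 8]
r3 m[H→φ4] = [3, 5, 3, 3]
r4 m[φ0→Q] = [6, 5, 5, 5]
r4 m[φ0→H] = [3, 1, 5, 6]
r4 m[φ1→Q] = [5, 0, 8, 4]
r4 m[φ1→E] = [3, 1, 3, 1]
r4 m[φ2→K] = [0, 4, 7, 6]
r4 m[φ2→E] = [1, 0, 0, 3]
r4 m[φ3→E] = [9, 5, 7, 5]
r4 m[φ3→H] = [6, 4, 0, 7]
r4 m[φ4→E] = [5, 5, 5, 6]
r4 m[φ4→H] = [5, 0, 7, 8]
r4 m[Q→φ0] = [5, 0, 8, 4]
r4 m[Q→φ1] = [6, 5, 5, 5]
r4 m[K→φ2] = [0, 0, 0, 0]
r4 m[E→φ1] = [15, 10, 12, 14]
r4 m[E→φ2] = [17, 11, 15, 12]
r4 m[E→φ3] = [9, 6, 8, 10]
r4 m[E→φ4] = [13, 6, 10, 9]
r4 m[H→φ0] = [11, 4, 7, 15]
r4 m[H→φ3] = [8, 1, 12, 14]
r4 m[H→φ4] = [9, 5, 5, 13]
r5 m[φ0→Q] = [8, 5, 5, 10]
r5 m[φ0→H] = [4, 1, 5, 6]
r5 m[φ1→Q] = [15, 10, 18, 14]
r5 m[φ1→E] = [8, 5, 7, 5]
r5 m[φ2→K] = [11, 15, 18, 15]
r5 m[φ2→E] = [1, 0, 0, 3]
r5 m[φ3→E] = [10, 5, 7, 10]
r5 m[φ3→H] = [12, 10, 6, 11]
r5 m[φ4→E] = [6, 5, 10, 8]
r5 m[φ4→H] = [11, 6, 12, 14]
r5 m[Q→φ0] = [5, 0, 8, 4]
r5 m[Q→φ1] = [6, 5, 5, 5]
r5 m[K→φ2] = [0, 0, 0, 0]
r5 m[E→φ1] = [15, 10, 12, 14]
r5 m[E→φ2] = [17, 11, 15, 12]
r5 m[E→φ3] = [9, 6, 8, 10]
r5 m[E→φ4] = [13, 6, 10, 9]
r5 m[H→φ0] = [11, 4, 7, 15]
r5 m[H→φ3] = [8, 1, 12, 14]
r5 m[H→φ4] = [9, 5, 5, 13]
r6 m[φ0→Q] = [8, 5, 5, 10]
r6 m[φ0→H] = [4, 1, 5, 6]
r6 m[φ1→Q] = [15, 10, 18, 14]
r6 m[φ1→E] = [8, 5, 7, 5]
r6 m[φ2→K] = [11, 15, 18, 15]
r6 m[φ2→E] = [1, 0, 0, 3]
r6 m[φ3→E] = [10, 5, 7, 10]
r6 m[φ3→H] = [12, 10, 6, 11]
r6 m[φ4→E] = [6, 5, 10, 8]
r6 m[φ4→H] = [11, 6, 12, 14]
r6 m[Q→φ0] = [15, 10, 18, 14]
r6 m[Q→φ1] = [8, 5, 5, 10]
r6 m[K→φ2] = [0, 0, 0, 0]
r6 m[E→φ1] = [17, 10, 17, 21]
r6 m[E→φ2] = [24, 15, 24, 23]
r6 m[E→φ3] = [15, 10, 17, 16]
r6 m[E→φ4] = [19, 10, 14, 18]
r6 m[H→φ0] = [23, 16, 18, 25]
r6 m[H→φ3] = [15, 7, 17, 20]
r6 m[H→φ4] = [16, 11, 11, 17]
r7 m[φ0→Q] = [20, 17, 17, 22]
r7 m[φ0→H] = [14, 11, 15, 16]
r7 m[φ1→Q] = [15, 10, 18, 14]
r7 m[φ1→E] = [11, 5, 7, 5]
r7 m[φ2→K] = [15, 19, 22, 21]
r7 m[φ2→E] = [1, 0, 0, 3]
r7 m[φ3→E] = [16, 11, 13, 16]
r7 m[φ3→H] = [16, 14, 10, 17]
r7 m[φ4→E] = [12, 11, 16, 14]
r7 m[φ4→H] = [15, 10, 17, 18]
r7 m[Q→φ0] = [15, 10, 18, 14]
r7 m[Q→φ1] = [8, 5, 5, 10]
r7 m[K→φ2] = [0, 0, 0, 0]
r7 m[E→φ1] = [17, 10, 17, 21]
r7 m[E→φ2] = [24, 15, 24, 23]
r7 m[E→φ3] = [15, 10, 17, 16]
r7 m[E→φ4] = [19, 10, 14, 18]
r7 m[H→φ0] = [23, 16, 18, 25]
r7 m[H→φ3] = [15, 7, 17, 20]
r7 m[H→φ4] = [16, 11, 11, 17]
r8 m[φ0→Q] = [20, 17, 17, 22]
r8 m[φ0→H] = [14, 11, 15, 16]
r8 m[φ1→Q] = [15, 10, 18, 14]
r8 m[φ1→E] = [11, 5, 7, 5]
r8 m[φ2→K] = [15, 19, 22, 21]
r8 m[φ2→E] = [1, 0, 0, 3]
r8 m[φ3→E] = [16, 11, 13, 16]
r8 m[φ3→H] = [16, 14, 10, 17]
r8 m[φ4→E] = [12, 11, 16, 14]
r8 m[φ4→H] = [15, 10, 17, 18]
r8 m[Q→φ0] = [15, 10, 18, 14]
r8 m[Q→φ1] = [20, 17, 17, 22]
r8 m[K→φ2] = [0, 0, 0, 0]
r8 m[E→φ1] = [29, 22, 29, 33]
r8 m[E→φ2] = [39, 27, 36, 35]
r8 m[E→φ3] = [24, 16, 23, 22]
r8 m[E→φ4] = [28, 16, 20, 24]
r8 m[H→φ0] = [31, 24, 27, 35]
r8 m[H→φ3] = [29, 21, 32, 34]
r8 m[H→φ4] = [30, 25, 25, 33]
r9 m[φ0→Q] = [28, 25, 25, 30]
r9 m[φ0→H] = [14, 11, 15, 16]
r9 m[φ1→Q] = [27, 22, 30, 26]
r9 m[φ1→E] = [23, 17, 19, 17]
r9 m[φ2→K] = [27, 31, 34, 33]
r9 m[φ2→E] = [1, 0, 0, 3]
r9 m[φ3→E] = [30, 25, 27, 30]
r9 m[φ3→H] = [22, 20, 16, 24]
r9 m[φ4→E] = [26, 25, 30, 28]
r9 m[φ4→H] = [21, 16, 23, 24]
r9 m[Q→φ0] = [15, 10, 18, 14]
r9 m[Q→φ1] = [20, 17, 17, 22]
r9 m[K→φ2] = [0, 0, 0, 0]
r9 m[E→φ1] = [29, 22, 29, 33]
r9 m[E→φ2] = [39, 27, 36, 35]
r9 m[E→φ3] = [24, 16, 23, 22]
r9 m[E→φ4] = [28, 16, 20, 24]
r9 m[H→φ0] = [31, 24, 27, 35]
r9 m[H→φ3] = [29, 21, 32, 34]
r9 m[H→φ4] = [30, 25, 25, 33]
no fixed point within 9 rounds

NOT CONVERGED within 9 rounds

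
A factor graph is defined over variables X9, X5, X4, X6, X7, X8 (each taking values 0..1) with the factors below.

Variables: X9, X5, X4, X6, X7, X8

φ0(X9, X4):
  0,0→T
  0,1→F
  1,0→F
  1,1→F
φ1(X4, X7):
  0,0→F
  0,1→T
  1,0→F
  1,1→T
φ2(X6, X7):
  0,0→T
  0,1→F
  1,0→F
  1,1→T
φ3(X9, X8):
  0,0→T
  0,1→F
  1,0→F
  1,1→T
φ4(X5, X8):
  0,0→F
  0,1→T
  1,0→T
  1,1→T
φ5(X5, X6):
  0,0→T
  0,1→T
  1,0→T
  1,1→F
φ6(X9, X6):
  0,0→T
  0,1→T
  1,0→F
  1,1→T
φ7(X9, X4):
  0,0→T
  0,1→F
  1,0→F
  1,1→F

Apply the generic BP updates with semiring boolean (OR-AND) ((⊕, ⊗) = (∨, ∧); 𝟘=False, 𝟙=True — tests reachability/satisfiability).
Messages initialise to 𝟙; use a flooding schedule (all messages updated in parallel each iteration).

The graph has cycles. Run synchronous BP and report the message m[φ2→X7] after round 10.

init: all messages = 𝟙 over 2 values
r1 m[φ0→X9] = [T, F]
r1 m[φ0→X4] = [T, F]
r1 m[φ1→X4] = [T, T]
r1 m[φ1→X7] = [F, T]
r1 m[φ2→X6] = [T, T]
r1 m[φ2→X7] = [T, T]
r1 m[φ3→X9] = [T, T]
r1 m[φ3→X8] = [T, T]
r1 m[φ4→X5] = [T, T]
r1 m[φ4→X8] = [T, T]
r1 m[φ5→X5] = [T, T]
r1 m[φ5→X6] = [T, T]
r1 m[φ6→X9] = [T, T]
r1 m[φ6→X6] = [T, T]
r1 m[φ7→X9] = [T, F]
r1 m[φ7→X4] = [T, F]
r1 m[X9→φ0] = [T, T]
r1 m[X9→φ3] = [T, T]
r1 m[X9→φ6] = [T, T]
r1 m[X9→φ7] = [T, T]
r1 m[X5→φ4] = [T, T]
r1 m[X5→φ5] = [T, T]
r1 m[X4→φ0] = [T, T]
r1 m[X4→φ1] = [T, T]
r1 m[X4→φ7] = [T, T]
r1 m[X6→φ2] = [T, T]
r1 m[X6→φ5] = [T, T]
r1 m[X6→φ6] = [T, T]
r1 m[X7→φ1] = [T, T]
r1 m[X7→φ2] = [T, T]
r1 m[X8→φ3] = [T, T]
r1 m[X8→φ4] = [T, T]
r2 m[φ0→X9] = [T, F]
r2 m[φ0→X4] = [T, F]
r2 m[φ1→X4] = [T, T]
r2 m[φ1→X7] = [F, T]
r2 m[φ2→X6] = [T, T]
r2 m[φ2→X7] = [T, T]
r2 m[φ3→X9] = [T, T]
r2 m[φ3→X8] = [T, T]
r2 m[φ4→X5] = [T, T]
r2 m[φ4→X8] = [T, T]
r2 m[φ5→X5] = [T, T]
r2 m[φ5→X6] = [T, T]
r2 m[φ6→X9] = [T, T]
r2 m[φ6→X6] = [T, T]
r2 m[φ7→X9] = [T, F]
r2 m[φ7→X4] = [T, F]
r2 m[X9→φ0] = [T, F]
r2 m[X9→φ3] = [T, F]
r2 m[X9→φ6] = [T, F]
r2 m[X9→φ7] = [T, F]
r2 m[X5→φ4] = [T, T]
r2 m[X5→φ5] = [T, T]
r2 m[X4→φ0] = [T, F]
r2 m[X4→φ1] = [T, F]
r2 m[X4→φ7] = [T, F]
r2 m[X6→φ2] = [T, T]
r2 m[X6→φ5] = [T, T]
r2 m[X6→φ6] = [T, T]
r2 m[X7→φ1] = [T, T]
r2 m[X7→φ2] = [F, T]
r2 m[X8→φ3] = [T, T]
r2 m[X8→φ4] = [T, T]
r3 m[φ0→X9] = [T, F]
r3 m[φ0→X4] = [T, F]
r3 m[φ1→X4] = [T, T]
r3 m[φ1→X7] = [F, T]
r3 m[φ2→X6] = [F, T]
r3 m[φ2→X7] = [T, T]
r3 m[φ3→X9] = [T, T]
r3 m[φ3→X8] = [T, F]
r3 m[φ4→X5] = [T, T]
r3 m[φ4→X8] = [T, T]
r3 m[φ5→X5] = [T, T]
r3 m[φ5→X6] = [T, T]
r3 m[φ6→X9] = [T, T]
r3 m[φ6→X6] = [T, T]
r3 m[φ7→X9] = [T, F]
r3 m[φ7→X4] = [T, F]
r3 m[X9→φ0] = [T, F]
r3 m[X9→φ3] = [T, F]
r3 m[X9→φ6] = [T, F]
r3 m[X9→φ7] = [T, F]
r3 m[X5→φ4] = [T, T]
r3 m[X5→φ5] = [T, T]
r3 m[X4→φ0] = [T, F]
r3 m[X4→φ1] = [T, F]
r3 m[X4→φ7] = [T, F]
r3 m[X6→φ2] = [T, T]
r3 m[X6→φ5] = [T, T]
r3 m[X6→φ6] = [T, T]
r3 m[X7→φ1] = [T, T]
r3 m[X7→φ2] = [F, T]
r3 m[X8→φ3] = [T, T]
r3 m[X8→φ4] = [T, T]
r4 m[φ0→X9] = [T, F]
r4 m[φ0→X4] = [T, F]
r4 m[φ1→X4] = [T, T]
r4 m[φ1→X7] = [F, T]
r4 m[φ2→X6] = [F, T]
r4 m[φ2→X7] = [T, T]
r4 m[φ3→X9] = [T, T]
r4 m[φ3→X8] = [T, F]
r4 m[φ4→X5] = [T, T]
r4 m[φ4→X8] = [T, T]
r4 m[φ5→X5] = [T, T]
r4 m[φ5→X6] = [T, T]
r4 m[φ6→X9] = [T, T]
r4 m[φ6→X6] = [T, T]
r4 m[φ7→X9] = [T, F]
r4 m[φ7→X4] = [T, F]
r4 m[X9→φ0] = [T, F]
r4 m[X9→φ3] = [T, F]
r4 m[X9→φ6] = [T, F]
r4 m[X9→φ7] = [T, F]
r4 m[X5→φ4] = [T, T]
r4 m[X5→φ5] = [T, T]
r4 m[X4→φ0] = [T, F]
r4 m[X4→φ1] = [T, F]
r4 m[X4→φ7] = [T, F]
r4 m[X6→φ2] = [T, T]
r4 m[X6→φ5] = [F, T]
r4 m[X6→φ6] = [F, T]
r4 m[X7→φ1] = [T, T]
r4 m[X7→φ2] = [F, T]
r4 m[X8→φ3] = [T, T]
r4 m[X8→φ4] = [T, F]
r5 m[φ0→X9] = [T, F]
r5 m[φ0→X4] = [T, F]
r5 m[φ1→X4] = [T, T]
r5 m[φ1→X7] = [F, T]
r5 m[φ2→X6] = [F, T]
r5 m[φ2→X7] = [T, T]
r5 m[φ3→X9] = [T, T]
r5 m[φ3→X8] = [T, F]
r5 m[φ4→X5] = [F, T]
r5 m[φ4→X8] = [T, T]
r5 m[φ5→X5] = [T, F]
r5 m[φ5→X6] = [T, T]
r5 m[φ6→X9] = [T, T]
r5 m[φ6→X6] = [T, T]
r5 m[φ7→X9] = [T, F]
r5 m[φ7→X4] = [T, F]
r5 m[X9→φ0] = [T, F]
r5 m[X9→φ3] = [T, F]
r5 m[X9→φ6] = [T, F]
r5 m[X9→φ7] = [T, F]
r5 m[X5→φ4] = [T, T]
r5 m[X5→φ5] = [T, T]
r5 m[X4→φ0] = [T, F]
r5 m[X4→φ1] = [T, F]
r5 m[X4→φ7] = [T, F]
r5 m[X6→φ2] = [T, T]
r5 m[X6→φ5] = [F, T]
r5 m[X6→φ6] = [F, T]
r5 m[X7→φ1] = [T, T]
r5 m[X7→φ2] = [F, T]
r5 m[X8→φ3] = [T, T]
r5 m[X8→φ4] = [T, F]
r6 m[φ0→X9] = [T, F]
r6 m[φ0→X4] = [T, F]
r6 m[φ1→X4] = [T, T]
r6 m[φ1→X7] = [F, T]
r6 m[φ2→X6] = [F, T]
r6 m[φ2→X7] = [T, T]
r6 m[φ3→X9] = [T, T]
r6 m[φ3→X8] = [T, F]
r6 m[φ4→X5] = [F, T]
r6 m[φ4→X8] = [T, T]
r6 m[φ5→X5] = [T, F]
r6 m[φ5→X6] = [T, T]
r6 m[φ6→X9] = [T, T]
r6 m[φ6→X6] = [T, T]
r6 m[φ7→X9] = [T, F]
r6 m[φ7→X4] = [T, F]
r6 m[X9→φ0] = [T, F]
r6 m[X9→φ3] = [T, F]
r6 m[X9→φ6] = [T, F]
r6 m[X9→φ7] = [T, F]
r6 m[X5→φ4] = [T, F]
r6 m[X5→φ5] = [F, T]
r6 m[X4→φ0] = [T, F]
r6 m[X4→φ1] = [T, F]
r6 m[X4→φ7] = [T, F]
r6 m[X6→φ2] = [T, T]
r6 m[X6→φ5] = [F, T]
r6 m[X6→φ6] = [F, T]
r6 m[X7→φ1] = [T, T]
r6 m[X7→φ2] = [F, T]
r6 m[X8→φ3] = [T, T]
r6 m[X8→φ4] = [T, F]
r7 m[φ0→X9] = [T, F]
r7 m[φ0→X4] = [T, F]
r7 m[φ1→X4] = [T, T]
r7 m[φ1→X7] = [F, T]
r7 m[φ2→X6] = [F, T]
r7 m[φ2→X7] = [T, T]
r7 m[φ3→X9] = [T, T]
r7 m[φ3→X8] = [T, F]
r7 m[φ4→X5] = [F, T]
r7 m[φ4→X8] = [F, T]
r7 m[φ5→X5] = [T, F]
r7 m[φ5→X6] = [T, F]
r7 m[φ6→X9] = [T, T]
r7 m[φ6→X6] = [T, T]
r7 m[φ7→X9] = [T, F]
r7 m[φ7→X4] = [T, F]
r7 m[X9→φ0] = [T, F]
r7 m[X9→φ3] = [T, F]
r7 m[X9→φ6] = [T, F]
r7 m[X9→φ7] = [T, F]
r7 m[X5→φ4] = [T, F]
r7 m[X5→φ5] = [F, T]
r7 m[X4→φ0] = [T, F]
r7 m[X4→φ1] = [T, F]
r7 m[X4→φ7] = [T, F]
r7 m[X6→φ2] = [T, T]
r7 m[X6→φ5] = [F, T]
r7 m[X6→φ6] = [F, T]
r7 m[X7→φ1] = [T, T]
r7 m[X7→φ2] = [F, T]
r7 m[X8→φ3] = [T, T]
r7 m[X8→φ4] = [T, F]
r8 m[φ0→X9] = [T, F]
r8 m[φ0→X4] = [T, F]
r8 m[φ1→X4] = [T, T]
r8 m[φ1→X7] = [F, T]
r8 m[φ2→X6] = [F, T]
r8 m[φ2→X7] = [T, T]
r8 m[φ3→X9] = [T, T]
r8 m[φ3→X8] = [T, F]
r8 m[φ4→X5] = [F, T]
r8 m[φ4→X8] = [F, T]
r8 m[φ5→X5] = [T, F]
r8 m[φ5→X6] = [T, F]
r8 m[φ6→X9] = [T, T]
r8 m[φ6→X6] = [T, T]
r8 m[φ7→X9] = [T, F]
r8 m[φ7→X4] = [T, F]
r8 m[X9→φ0] = [T, F]
r8 m[X9→φ3] = [T, F]
r8 m[X9→φ6] = [T, F]
r8 m[X9→φ7] = [T, F]
r8 m[X5→φ4] = [T, F]
r8 m[X5→φ5] = [F, T]
r8 m[X4→φ0] = [T, F]
r8 m[X4→φ1] = [T, F]
r8 m[X4→φ7] = [T, F]
r8 m[X6→φ2] = [T, F]
r8 m[X6→φ5] = [F, T]
r8 m[X6→φ6] = [F, F]
r8 m[X7→φ1] = [T, T]
r8 m[X7→φ2] = [F, T]
r8 m[X8→φ3] = [F, T]
r8 m[X8→φ4] = [T, F]
r9 m[φ0→X9] = [T, F]
r9 m[φ0→X4] = [T, F]
r9 m[φ1→X4] = [T, T]
r9 m[φ1→X7] = [F, T]
r9 m[φ2→X6] = [F, T]
r9 m[φ2→X7] = [T, F]
r9 m[φ3→X9] = [F, T]
r9 m[φ3→X8] = [T, F]
r9 m[φ4→X5] = [F, T]
r9 m[φ4→X8] = [F, T]
r9 m[φ5→X5] = [T, F]
r9 m[φ5→X6] = [T, F]
r9 m[φ6→X9] = [F, F]
r9 m[φ6→X6] = [T, T]
r9 m[φ7→X9] = [T, F]
r9 m[φ7→X4] = [T, F]
r9 m[X9→φ0] = [T, F]
r9 m[X9→φ3] = [T, F]
r9 m[X9→φ6] = [T, F]
r9 m[X9→φ7] = [T, F]
r9 m[X5→φ4] = [T, F]
r9 m[X5→φ5] = [F, T]
r9 m[X4→φ0] = [T, F]
r9 m[X4→φ1] = [T, F]
r9 m[X4→φ7] = [T, F]
r9 m[X6→φ2] = [T, F]
r9 m[X6→φ5] = [F, T]
r9 m[X6→φ6] = [F, F]
r9 m[X7→φ1] = [T, T]
r9 m[X7→φ2] = [F, T]
r9 m[X8→φ3] = [F, T]
r9 m[X8→φ4] = [T, F]
r10 m[φ0→X9] = [T, F]
r10 m[φ0→X4] = [T, F]
r10 m[φ1→X4] = [T, T]
r10 m[φ1→X7] = [F, T]
r10 m[φ2→X6] = [F, T]
r10 m[φ2→X7] = [T, F]
r10 m[φ3→X9] = [F, T]
r10 m[φ3→X8] = [T, F]
r10 m[φ4→X5] = [F, T]
r10 m[φ4→X8] = [F, T]
r10 m[φ5→X5] = [T, F]
r10 m[φ5→X6] = [T, F]
r10 m[φ6→X9] = [F, F]
r10 m[φ6→X6] = [T, T]
r10 m[φ7→X9] = [T, F]
r10 m[φ7→X4] = [T, F]
r10 m[X9→φ0] = [F, F]
r10 m[X9→φ3] = [F, F]
r10 m[X9→φ6] = [F, F]
r10 m[X9→φ7] = [F, F]
r10 m[X5→φ4] = [T, F]
r10 m[X5→φ5] = [F, T]
r10 m[X4→φ0] = [T, F]
r10 m[X4→φ1] = [T, F]
r10 m[X4→φ7] = [T, F]
r10 m[X6→φ2] = [T, F]
r10 m[X6→φ5] = [F, T]
r10 m[X6→φ6] = [F, F]
r10 m[X7→φ1] = [T, F]
r10 m[X7→φ2] = [F, T]
r10 m[X8→φ3] = [F, T]
r10 m[X8→φ4] = [T, F]

message @ round 10 = [T, F]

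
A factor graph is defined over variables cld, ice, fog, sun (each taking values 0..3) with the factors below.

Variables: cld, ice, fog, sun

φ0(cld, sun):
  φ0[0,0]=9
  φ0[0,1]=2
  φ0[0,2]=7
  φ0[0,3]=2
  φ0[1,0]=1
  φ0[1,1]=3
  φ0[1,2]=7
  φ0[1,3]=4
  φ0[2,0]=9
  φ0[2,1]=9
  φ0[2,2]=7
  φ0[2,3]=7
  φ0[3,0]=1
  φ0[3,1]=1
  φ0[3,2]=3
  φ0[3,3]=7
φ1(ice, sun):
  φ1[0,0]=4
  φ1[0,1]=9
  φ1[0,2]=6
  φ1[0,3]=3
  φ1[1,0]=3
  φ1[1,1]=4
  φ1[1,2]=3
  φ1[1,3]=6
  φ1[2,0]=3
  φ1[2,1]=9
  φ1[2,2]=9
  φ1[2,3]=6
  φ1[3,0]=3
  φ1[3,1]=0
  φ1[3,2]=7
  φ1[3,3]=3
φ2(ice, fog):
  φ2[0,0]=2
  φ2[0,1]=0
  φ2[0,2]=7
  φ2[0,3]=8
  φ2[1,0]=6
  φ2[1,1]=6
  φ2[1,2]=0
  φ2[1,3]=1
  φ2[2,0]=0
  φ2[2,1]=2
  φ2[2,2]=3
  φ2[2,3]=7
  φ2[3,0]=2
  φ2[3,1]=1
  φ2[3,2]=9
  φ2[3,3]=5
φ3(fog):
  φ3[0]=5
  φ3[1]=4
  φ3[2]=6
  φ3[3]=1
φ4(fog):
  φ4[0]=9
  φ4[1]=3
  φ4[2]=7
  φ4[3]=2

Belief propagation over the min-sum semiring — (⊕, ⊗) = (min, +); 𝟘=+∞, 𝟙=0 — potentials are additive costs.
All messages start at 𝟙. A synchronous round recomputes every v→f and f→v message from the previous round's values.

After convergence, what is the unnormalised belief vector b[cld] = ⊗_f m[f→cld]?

b[cld] = [10, 8, 14, 8]

init: all messages = 𝟙 over 4 values
r1 m[φ0→cld] = [2, 1, 7, 1]
r1 m[φ0→sun] = [1, 1, 3, 2]
r1 m[φ1→ice] = [3, 3, 3, 0]
r1 m[φ1→sun] = [3, 0, 3, 3]
r1 m[φ2→ice] = [0, 0, 0, 1]
r1 m[φ2→fog] = [0, 0, 0, 1]
r1 m[φ3→fog] = [5, 4, 6, 1]
r1 m[φ4→fog] = [9, 3, 7, 2]
r1 m[cld→φ0] = [0, 0, 0, 0]
r1 m[ice→φ1] = [0, 0, 0, 0]
r1 m[ice→φ2] = [0, 0, 0, 0]
r1 m[fog→φ2] = [0, 0, 0, 0]
r1 m[fog→φ3] = [0, 0, 0, 0]
r1 m[fog→φ4] = [0, 0, 0, 0]
r1 m[sun→φ0] = [0, 0, 0, 0]
r1 m[sun→φ1] = [0, 0, 0, 0]
r2 m[φ0→cld] = [2, 1, 7, 1]
r2 m[φ0→sun] = [1, 1, 3, 2]
r2 m[φ1→ice] = [3, 3, 3, 0]
r2 m[φ1→sun] = [3, 0, 3, 3]
r2 m[φ2→ice] = [0, 0, 0, 1]
r2 m[φ2→fog] = [0, 0, 0, 1]
r2 m[φ3→fog] = [5, 4, 6, 1]
r2 m[φ4→fog] = [9, 3, 7, 2]
r2 m[cld→φ0] = [0, 0, 0, 0]
r2 m[ice→φ1] = [0, 0, 0, 1]
r2 m[ice→φ2] = [3, 3, 3, 0]
r2 m[fog→φ2] = [14, 7, 13, 3]
r2 m[fog→φ3] = [9, 3, 7, 3]
r2 m[fog→φ4] = [5, 4, 6, 2]
r2 m[sun→φ0] = [3, 0, 3, 3]
r2 m[sun→φ1] = [1, 1, 3, 2]
r3 m[φ0→cld] = [2, 3, 9, 1]
r3 m[φ0→sun] = [1, 1, 3, 2]
r3 m[φ1→ice] = [5, 4, 4, 1]
r3 m[φ1→sun] = [3, 1, 3, 3]
r3 m[φ2→ice] = [7, 4, 9, 8]
r3 m[φ2→fog] = [2, 1, 3, 4]
r3 m[φ3→fog] = [5, 4, 6, 1]
r3 m[φ4→fog] = [9, 3, 7, 2]
r3 m[cld→φ0] = [0, 0, 0, 0]
r3 m[ice→φ1] = [0, 0, 0, 1]
r3 m[ice→φ2] = [3, 3, 3, 0]
r3 m[fog→φ2] = [14, 7, 13, 3]
r3 m[fog→φ3] = [9, 3, 7, 3]
r3 m[fog→φ4] = [5, 4, 6, 2]
r3 m[sun→φ0] = [3, 0, 3, 3]
r3 m[sun→φ1] = [1, 1, 3, 2]
r4 m[φ0→cld] = [2, 3, 9, 1]
r4 m[φ0→sun] = [1, 1, 3, 2]
r4 m[φ1→ice] = [5, 4, 4, 1]
r4 m[φ1→sun] = [3, 1, 3, 3]
r4 m[φ2→ice] = [7, 4, 9, 8]
r4 m[φ2→fog] = [2, 1, 3, 4]
r4 m[φ3→fog] = [5, 4, 6, 1]
r4 m[φ4→fog] = [9, 3, 7, 2]
r4 m[cld→φ0] = [0, 0, 0, 0]
r4 m[ice→φ1] = [7, 4, 9, 8]
r4 m[ice→φ2] = [5, 4, 4, 1]
r4 m[fog→φ2] = [14, 7, 13, 3]
r4 m[fog→φ3] = [11, 4, 10, 6]
r4 m[fog→φ4] = [7, 5, 9, 5]
r4 m[sun→φ0] = [3, 1, 3, 3]
r4 m[sun→φ1] = [1, 1, 3, 2]
r5 m[φ0→cld] = [3, 4, 10, 2]
r5 m[φ0→sun] = [1, 1, 3, 2]
r5 m[φ1→ice] = [5, 4, 4, 1]
r5 m[φ1→sun] = [7, 8, 7, 10]
r5 m[φ2→ice] = [7, 4, 9, 8]
r5 m[φ2→fog] = [3, 2, 4, 5]
r5 m[φ3→fog] = [5, 4, 6, 1]
r5 m[φ4→fog] = [9, 3, 7, 2]
r5 m[cld→φ0] = [0, 0, 0, 0]
r5 m[ice→φ1] = [7, 4, 9, 8]
r5 m[ice→φ2] = [5, 4, 4, 1]
r5 m[fog→φ2] = [14, 7, 13, 3]
r5 m[fog→φ3] = [11, 4, 10, 6]
r5 m[fog→φ4] = [7, 5, 9, 5]
r5 m[sun→φ0] = [3, 1, 3, 3]
r5 m[sun→φ1] = [1, 1, 3, 2]
r6 m[φ0→cld] = [3, 4, 10, 2]
r6 m[φ0→sun] = [1, 1, 3, 2]
r6 m[φ1→ice] = [5, 4, 4, 1]
r6 m[φ1→sun] = [7, 8, 7, 10]
r6 m[φ2→ice] = [7, 4, 9, 8]
r6 m[φ2→fog] = [3, 2, 4, 5]
r6 m[φ3→fog] = [5, 4, 6, 1]
r6 m[φ4→fog] = [9, 3, 7, 2]
r6 m[cld→φ0] = [0, 0, 0, 0]
r6 m[ice→φ1] = [7, 4, 9, 8]
r6 m[ice→φ2] = [5, 4, 4, 1]
r6 m[fog→φ2] = [14, 7, 13, 3]
r6 m[fog→φ3] = [12, 5, 11, 7]
r6 m[fog→φ4] = [8, 6, 10, 6]
r6 m[sun→φ0] = [7, 8, 7, 10]
r6 m[sun→φ1] = [1, 1, 3, 2]
r7 m[φ0→cld] = [10, 8, 14, 8]
r7 m[φ0→sun] = [1, 1, 3, 2]
r7 m[φ1→ice] = [5, 4, 4, 1]
r7 m[φ1→sun] = [7, 8, 7, 10]
r7 m[φ2→ice] = [7, 4, 9, 8]
r7 m[φ2→fog] = [3, 2, 4, 5]
r7 m[φ3→fog] = [5, 4, 6, 1]
r7 m[φ4→fog] = [9, 3, 7, 2]
r7 m[cld→φ0] = [0, 0, 0, 0]
r7 m[ice→φ1] = [7, 4, 9, 8]
r7 m[ice→φ2] = [5, 4, 4, 1]
r7 m[fog→φ2] = [14, 7, 13, 3]
r7 m[fog→φ3] = [12, 5, 11, 7]
r7 m[fog→φ4] = [8, 6, 10, 6]
r7 m[sun→φ0] = [7, 8, 7, 10]
r7 m[sun→φ1] = [1, 1, 3, 2]
r8 m[φ0→cld] = [10, 8, 14, 8]
r8 m[φ0→sun] = [1, 1, 3, 2]
r8 m[φ1→ice] = [5, 4, 4, 1]
r8 m[φ1→sun] = [7, 8, 7, 10]
r8 m[φ2→ice] = [7, 4, 9, 8]
r8 m[φ2→fog] = [3, 2, 4, 5]
r8 m[φ3→fog] = [5, 4, 6, 1]
r8 m[φ4→fog] = [9, 3, 7, 2]
r8 m[cld→φ0] = [0, 0, 0, 0]
r8 m[ice→φ1] = [7, 4, 9, 8]
r8 m[ice→φ2] = [5, 4, 4, 1]
r8 m[fog→φ2] = [14, 7, 13, 3]
r8 m[fog→φ3] = [12, 5, 11, 7]
r8 m[fog→φ4] = [8, 6, 10, 6]
r8 m[sun→φ0] = [7, 8, 7, 10]
r8 m[sun→φ1] = [1, 1, 3, 2]
fixed point reached at round 8
b[cld] = ⊗ incoming = [10, 8, 14, 8]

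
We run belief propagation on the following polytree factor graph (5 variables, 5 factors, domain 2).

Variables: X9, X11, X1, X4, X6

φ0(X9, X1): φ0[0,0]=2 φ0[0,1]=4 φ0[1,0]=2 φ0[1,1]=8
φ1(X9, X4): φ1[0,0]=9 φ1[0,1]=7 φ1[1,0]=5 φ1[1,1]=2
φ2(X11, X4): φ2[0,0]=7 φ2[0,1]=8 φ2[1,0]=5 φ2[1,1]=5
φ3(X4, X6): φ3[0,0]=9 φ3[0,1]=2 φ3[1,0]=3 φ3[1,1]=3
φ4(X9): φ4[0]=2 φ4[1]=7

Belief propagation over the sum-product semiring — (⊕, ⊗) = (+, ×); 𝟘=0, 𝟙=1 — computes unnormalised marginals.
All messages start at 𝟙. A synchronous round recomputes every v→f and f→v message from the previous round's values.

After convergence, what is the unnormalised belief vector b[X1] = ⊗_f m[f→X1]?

b[X1] = [18360, 59568]

init: all messages = 𝟙 over 2 values
r1 m[φ0→X9] = [6, 10]
r1 m[φ0→X1] = [4, 12]
r1 m[φ1→X9] = [16, 7]
r1 m[φ1→X4] = [14, 9]
r1 m[φ2→X11] = [15, 10]
r1 m[φ2→X4] = [12, 13]
r1 m[φ3→X4] = [11, 6]
r1 m[φ3→X6] = [12, 5]
r1 m[φ4→X9] = [2, 7]
r1 m[X9→φ0] = [1, 1]
r1 m[X9→φ1] = [1, 1]
r1 m[X9→φ4] = [1, 1]
r1 m[X11→φ2] = [1, 1]
r1 m[X1→φ0] = [1, 1]
r1 m[X4→φ1] = [1, 1]
r1 m[X4→φ2] = [1, 1]
r1 m[X4→φ3] = [1, 1]
r1 m[X6→φ3] = [1, 1]
r2 m[φ0→X9] = [6, 10]
r2 m[φ0→X1] = [4, 12]
r2 m[φ1→X9] = [16, 7]
r2 m[φ1→X4] = [14, 9]
r2 m[φ2→X11] = [15, 10]
r2 m[φ2→X4] = [12, 13]
r2 m[φ3→X4] = [11, 6]
r2 m[φ3→X6] = [12, 5]
r2 m[φ4→X9] = [2, 7]
r2 m[X9→φ0] = [32, 49]
r2 m[X9→φ1] = [12, 70]
r2 m[X9→φ4] = [96, 70]
r2 m[X11→φ2] = [1, 1]
r2 m[X1→φ0] = [1, 1]
r2 m[X4→φ1] = [132, 78]
r2 m[X4→φ2] = [154, 54]
r2 m[X4→φ3] = [168, 117]
r2 m[X6→φ3] = [1, 1]
r3 m[φ0→X9] = [6, 10]
r3 m[φ0→X1] = [162, 520]
r3 m[φ1→X9] = [1734, 816]
r3 m[φ1→X4] = [458, 224]
r3 m[φ2→X11] = [1510, 1040]
r3 m[φ2→X4] = [12, 13]
r3 m[φ3→X4] = [11, 6]
r3 m[φ3→X6] = [1863, 687]
r3 m[φ4→X9] = [2, 7]
r3 m[X9→φ0] = [32, 49]
r3 m[X9→φ1] = [12, 70]
r3 m[X9→φ4] = [96, 70]
r3 m[X11→φ2] = [1, 1]
r3 m[X1→φ0] = [1, 1]
r3 m[X4→φ1] = [132, 78]
r3 m[X4→φ2] = [154, 54]
r3 m[X4→φ3] = [168, 117]
r3 m[X6→φ3] = [1, 1]
r4 m[φ0→X9] = [6, 10]
r4 m[φ0→X1] = [162, 520]
r4 m[φ1→X9] = [1734, 816]
r4 m[φ1→X4] = [458, 224]
r4 m[φ2→X11] = [1510, 1040]
r4 m[φ2→X4] = [12, 13]
r4 m[φ3→X4] = [11, 6]
r4 m[φ3→X6] = [1863, 687]
r4 m[φ4→X9] = [2, 7]
r4 m[X9→φ0] = [3468, 5712]
r4 m[X9→φ1] = [12, 70]
r4 m[X9→φ4] = [10404, 8160]
r4 m[X11→φ2] = [1, 1]
r4 m[X1→φ0] = [1, 1]
r4 m[X4→φ1] = [132, 78]
r4 m[X4→φ2] = [5038, 1344]
r4 m[X4→φ3] = [5496, 2912]
r4 m[X6→φ3] = [1, 1]
r5 m[φ0→X9] = [6, 10]
r5 m[φ0→X1] = [18360, 59568]
r5 m[φ1→X9] = [1734, 816]
r5 m[φ1→X4] = [458, 224]
r5 m[φ2→X11] = [46018, 31910]
r5 m[φ2→X4] = [12, 13]
r5 m[φ3→X4] = [11, 6]
r5 m[φ3→X6] = [58200, 19728]
r5 m[φ4→X9] = [2, 7]
r5 m[X9→φ0] = [3468, 5712]
r5 m[X9→φ1] = [12, 70]
r5 m[X9→φ4] = [10404, 8160]
r5 m[X11→φ2] = [1, 1]
r5 m[X1→φ0] = [1, 1]
r5 m[X4→φ1] = [132, 78]
r5 m[X4→φ2] = [5038, 1344]
r5 m[X4→φ3] = [5496, 2912]
r5 m[X6→φ3] = [1, 1]
r6 m[φ0→X9] = [6, 10]
r6 m[φ0→X1] = [18360, 59568]
r6 m[φ1→X9] = [1734, 816]
r6 m[φ1→X4] = [458, 224]
r6 m[φ2→X11] = [46018, 31910]
r6 m[φ2→X4] = [12, 13]
r6 m[φ3→X4] = [11, 6]
r6 m[φ3→X6] = [58200, 19728]
r6 m[φ4→X9] = [2, 7]
r6 m[X9→φ0] = [3468, 5712]
r6 m[X9→φ1] = [12, 70]
r6 m[X9→φ4] = [10404, 8160]
r6 m[X11→φ2] = [1, 1]
r6 m[X1→φ0] = [1, 1]
r6 m[X4→φ1] = [132, 78]
r6 m[X4→φ2] = [5038, 1344]
r6 m[X4→φ3] = [5496, 2912]
r6 m[X6→φ3] = [1, 1]
fixed point reached at round 6
b[X1] = ⊗ incoming = [18360, 59568]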